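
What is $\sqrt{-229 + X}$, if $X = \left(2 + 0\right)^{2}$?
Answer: $15 i \approx 15.0 i$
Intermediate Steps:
$X = 4$ ($X = 2^{2} = 4$)
$\sqrt{-229 + X} = \sqrt{-229 + 4} = \sqrt{-225} = 15 i$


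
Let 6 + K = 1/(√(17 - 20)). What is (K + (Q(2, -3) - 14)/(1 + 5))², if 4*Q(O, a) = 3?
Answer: 38617/576 + 197*I*√3/36 ≈ 67.043 + 9.4782*I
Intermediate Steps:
Q(O, a) = ¾ (Q(O, a) = (¼)*3 = ¾)
K = -6 - I*√3/3 (K = -6 + 1/(√(17 - 20)) = -6 + 1/(√(-3)) = -6 + 1/(I*√3) = -6 - I*√3/3 ≈ -6.0 - 0.57735*I)
(K + (Q(2, -3) - 14)/(1 + 5))² = ((-6 - I*√3/3) + (¾ - 14)/(1 + 5))² = ((-6 - I*√3/3) - 53/4/6)² = ((-6 - I*√3/3) - 53/4*⅙)² = ((-6 - I*√3/3) - 53/24)² = (-197/24 - I*√3/3)²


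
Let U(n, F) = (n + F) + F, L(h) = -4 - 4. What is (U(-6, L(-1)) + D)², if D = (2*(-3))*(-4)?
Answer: 4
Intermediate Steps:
L(h) = -8
U(n, F) = n + 2*F (U(n, F) = (F + n) + F = n + 2*F)
D = 24 (D = -6*(-4) = 24)
(U(-6, L(-1)) + D)² = ((-6 + 2*(-8)) + 24)² = ((-6 - 16) + 24)² = (-22 + 24)² = 2² = 4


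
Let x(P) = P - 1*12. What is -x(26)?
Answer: -14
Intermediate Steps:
x(P) = -12 + P (x(P) = P - 12 = -12 + P)
-x(26) = -(-12 + 26) = -1*14 = -14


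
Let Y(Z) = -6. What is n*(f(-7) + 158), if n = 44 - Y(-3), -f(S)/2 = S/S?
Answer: 7800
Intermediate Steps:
f(S) = -2 (f(S) = -2*S/S = -2*1 = -2)
n = 50 (n = 44 - 1*(-6) = 44 + 6 = 50)
n*(f(-7) + 158) = 50*(-2 + 158) = 50*156 = 7800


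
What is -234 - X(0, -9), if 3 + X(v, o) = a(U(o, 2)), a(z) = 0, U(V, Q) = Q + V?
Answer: -231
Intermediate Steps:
X(v, o) = -3 (X(v, o) = -3 + 0 = -3)
-234 - X(0, -9) = -234 - 1*(-3) = -234 + 3 = -231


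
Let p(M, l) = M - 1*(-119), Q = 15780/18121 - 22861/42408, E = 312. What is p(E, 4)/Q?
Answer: 331212883608/254934059 ≈ 1299.2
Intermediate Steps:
Q = 254934059/768475368 (Q = 15780*(1/18121) - 22861*1/42408 = 15780/18121 - 22861/42408 = 254934059/768475368 ≈ 0.33174)
p(M, l) = 119 + M (p(M, l) = M + 119 = 119 + M)
p(E, 4)/Q = (119 + 312)/(254934059/768475368) = 431*(768475368/254934059) = 331212883608/254934059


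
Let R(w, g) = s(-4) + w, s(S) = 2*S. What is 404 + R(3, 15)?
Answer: 399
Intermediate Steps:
R(w, g) = -8 + w (R(w, g) = 2*(-4) + w = -8 + w)
404 + R(3, 15) = 404 + (-8 + 3) = 404 - 5 = 399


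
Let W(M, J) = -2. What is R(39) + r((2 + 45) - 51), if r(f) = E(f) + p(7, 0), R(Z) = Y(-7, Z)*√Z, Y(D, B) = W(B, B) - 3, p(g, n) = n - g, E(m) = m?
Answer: -11 - 5*√39 ≈ -42.225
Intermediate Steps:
Y(D, B) = -5 (Y(D, B) = -2 - 3 = -5)
R(Z) = -5*√Z
r(f) = -7 + f (r(f) = f + (0 - 1*7) = f + (0 - 7) = f - 7 = -7 + f)
R(39) + r((2 + 45) - 51) = -5*√39 + (-7 + ((2 + 45) - 51)) = -5*√39 + (-7 + (47 - 51)) = -5*√39 + (-7 - 4) = -5*√39 - 11 = -11 - 5*√39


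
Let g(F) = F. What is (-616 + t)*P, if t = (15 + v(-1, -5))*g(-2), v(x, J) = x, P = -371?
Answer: 238924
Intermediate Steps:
t = -28 (t = (15 - 1)*(-2) = 14*(-2) = -28)
(-616 + t)*P = (-616 - 28)*(-371) = -644*(-371) = 238924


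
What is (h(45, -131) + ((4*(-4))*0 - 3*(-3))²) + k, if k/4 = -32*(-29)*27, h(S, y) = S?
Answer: 100350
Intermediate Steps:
k = 100224 (k = 4*(-32*(-29)*27) = 4*(928*27) = 4*25056 = 100224)
(h(45, -131) + ((4*(-4))*0 - 3*(-3))²) + k = (45 + ((4*(-4))*0 - 3*(-3))²) + 100224 = (45 + (-16*0 + 9)²) + 100224 = (45 + (0 + 9)²) + 100224 = (45 + 9²) + 100224 = (45 + 81) + 100224 = 126 + 100224 = 100350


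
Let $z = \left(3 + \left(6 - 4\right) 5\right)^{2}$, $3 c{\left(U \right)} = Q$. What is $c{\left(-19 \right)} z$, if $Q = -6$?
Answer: $-338$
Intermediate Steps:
$c{\left(U \right)} = -2$ ($c{\left(U \right)} = \frac{1}{3} \left(-6\right) = -2$)
$z = 169$ ($z = \left(3 + 2 \cdot 5\right)^{2} = \left(3 + 10\right)^{2} = 13^{2} = 169$)
$c{\left(-19 \right)} z = \left(-2\right) 169 = -338$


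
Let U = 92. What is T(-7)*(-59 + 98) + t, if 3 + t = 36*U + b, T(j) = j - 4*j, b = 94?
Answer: 4222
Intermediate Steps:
T(j) = -3*j
t = 3403 (t = -3 + (36*92 + 94) = -3 + (3312 + 94) = -3 + 3406 = 3403)
T(-7)*(-59 + 98) + t = (-3*(-7))*(-59 + 98) + 3403 = 21*39 + 3403 = 819 + 3403 = 4222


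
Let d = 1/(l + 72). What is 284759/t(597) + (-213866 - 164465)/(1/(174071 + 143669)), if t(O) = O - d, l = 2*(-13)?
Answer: -3301111290465426/27461 ≈ -1.2021e+11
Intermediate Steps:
l = -26
d = 1/46 (d = 1/(-26 + 72) = 1/46 ≈ 0.021739)
t(O) = -1/46 + O (t(O) = O - 1*1/46 = O - 1/46 = -1/46 + O)
284759/t(597) + (-213866 - 164465)/(1/(174071 + 143669)) = 284759/(-1/46 + 597) + (-213866 - 164465)/(1/(174071 + 143669)) = 284759/(27461/46) - 378331/(1/317740) = 284759*(46/27461) - 378331/1/317740 = 13098914/27461 - 378331*317740 = 13098914/27461 - 120210891940 = -3301111290465426/27461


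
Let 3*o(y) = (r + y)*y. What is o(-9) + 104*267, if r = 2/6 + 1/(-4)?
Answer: 111179/4 ≈ 27795.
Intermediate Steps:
r = 1/12 (r = 2*(⅙) + 1*(-¼) = ⅓ - ¼ = 1/12 ≈ 0.083333)
o(y) = y*(1/12 + y)/3 (o(y) = ((1/12 + y)*y)/3 = (y*(1/12 + y))/3 = y*(1/12 + y)/3)
o(-9) + 104*267 = (1/36)*(-9)*(1 + 12*(-9)) + 104*267 = (1/36)*(-9)*(1 - 108) + 27768 = (1/36)*(-9)*(-107) + 27768 = 107/4 + 27768 = 111179/4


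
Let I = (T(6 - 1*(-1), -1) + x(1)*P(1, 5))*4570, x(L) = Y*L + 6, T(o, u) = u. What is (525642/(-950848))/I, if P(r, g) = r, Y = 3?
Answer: -262821/17381501440 ≈ -1.5121e-5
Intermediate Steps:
x(L) = 6 + 3*L (x(L) = 3*L + 6 = 6 + 3*L)
I = 36560 (I = (-1 + (6 + 3*1)*1)*4570 = (-1 + (6 + 3)*1)*4570 = (-1 + 9*1)*4570 = (-1 + 9)*4570 = 8*4570 = 36560)
(525642/(-950848))/I = (525642/(-950848))/36560 = (525642*(-1/950848))*(1/36560) = -262821/475424*1/36560 = -262821/17381501440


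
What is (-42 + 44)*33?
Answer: 66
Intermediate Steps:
(-42 + 44)*33 = 2*33 = 66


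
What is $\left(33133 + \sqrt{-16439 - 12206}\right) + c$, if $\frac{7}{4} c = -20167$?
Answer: $21609 + i \sqrt{28645} \approx 21609.0 + 169.25 i$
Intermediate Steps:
$c = -11524$ ($c = \frac{4}{7} \left(-20167\right) = -11524$)
$\left(33133 + \sqrt{-16439 - 12206}\right) + c = \left(33133 + \sqrt{-16439 - 12206}\right) - 11524 = \left(33133 + \sqrt{-28645}\right) - 11524 = \left(33133 + i \sqrt{28645}\right) - 11524 = 21609 + i \sqrt{28645}$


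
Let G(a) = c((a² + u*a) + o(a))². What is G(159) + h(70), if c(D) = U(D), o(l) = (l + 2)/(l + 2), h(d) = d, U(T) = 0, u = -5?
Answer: 70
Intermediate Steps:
o(l) = 1 (o(l) = (2 + l)/(2 + l) = 1)
c(D) = 0
G(a) = 0 (G(a) = 0² = 0)
G(159) + h(70) = 0 + 70 = 70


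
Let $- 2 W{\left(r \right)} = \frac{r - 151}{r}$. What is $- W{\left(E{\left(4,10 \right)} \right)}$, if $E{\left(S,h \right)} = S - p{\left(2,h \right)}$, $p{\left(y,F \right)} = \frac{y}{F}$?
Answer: $- \frac{368}{19} \approx -19.368$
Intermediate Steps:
$E{\left(S,h \right)} = S - \frac{2}{h}$
$W{\left(r \right)} = - \frac{-151 + r}{2 r}$ ($W{\left(r \right)} = - \frac{\left(r - 151\right) \frac{1}{r}}{2} = - \frac{\left(-151 + r\right) \frac{1}{r}}{2} = - \frac{\frac{1}{r} \left(-151 + r\right)}{2} = - \frac{-151 + r}{2 r}$)
$- W{\left(E{\left(4,10 \right)} \right)} = - \frac{151 - \left(4 - \frac{2}{10}\right)}{2 \left(4 - \frac{2}{10}\right)} = - \frac{151 - \left(4 - \frac{1}{5}\right)}{2 \left(4 - \frac{1}{5}\right)} = - \frac{151 - \frac{19}{5}}{2 \cdot \frac{19}{5}} = - \frac{5 \left(151 - \frac{19}{5}\right)}{2 \cdot 19} = - \frac{5 \cdot 736}{2 \cdot 19 \cdot 5} = \left(-1\right) \frac{368}{19} = - \frac{368}{19}$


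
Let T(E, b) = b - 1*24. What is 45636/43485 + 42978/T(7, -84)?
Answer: -103553869/260910 ≈ -396.90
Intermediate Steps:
T(E, b) = -24 + b (T(E, b) = b - 24 = -24 + b)
45636/43485 + 42978/T(7, -84) = 45636/43485 + 42978/(-24 - 84) = 45636*(1/43485) + 42978/(-108) = 15212/14495 + 42978*(-1/108) = 15212/14495 - 7163/18 = -103553869/260910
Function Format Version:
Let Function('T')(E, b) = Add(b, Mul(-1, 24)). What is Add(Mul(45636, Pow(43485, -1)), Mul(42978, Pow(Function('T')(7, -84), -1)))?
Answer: Rational(-103553869, 260910) ≈ -396.90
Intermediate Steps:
Function('T')(E, b) = Add(-24, b) (Function('T')(E, b) = Add(b, -24) = Add(-24, b))
Add(Mul(45636, Pow(43485, -1)), Mul(42978, Pow(Function('T')(7, -84), -1))) = Add(Mul(45636, Pow(43485, -1)), Mul(42978, Pow(Add(-24, -84), -1))) = Add(Mul(45636, Rational(1, 43485)), Mul(42978, Pow(-108, -1))) = Add(Rational(15212, 14495), Mul(42978, Rational(-1, 108))) = Add(Rational(15212, 14495), Rational(-7163, 18)) = Rational(-103553869, 260910)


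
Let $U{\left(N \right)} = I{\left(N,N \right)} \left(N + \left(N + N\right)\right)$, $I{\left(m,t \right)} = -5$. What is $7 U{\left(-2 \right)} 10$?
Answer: $2100$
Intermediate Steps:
$U{\left(N \right)} = - 15 N$ ($U{\left(N \right)} = - 5 \left(N + \left(N + N\right)\right) = - 5 \left(N + 2 N\right) = - 5 \cdot 3 N = - 15 N$)
$7 U{\left(-2 \right)} 10 = 7 \left(\left(-15\right) \left(-2\right)\right) 10 = 7 \cdot 30 \cdot 10 = 210 \cdot 10 = 2100$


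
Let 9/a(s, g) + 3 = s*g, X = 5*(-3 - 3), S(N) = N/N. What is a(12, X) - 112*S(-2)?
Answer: -13555/121 ≈ -112.02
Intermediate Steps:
S(N) = 1
X = -30 (X = 5*(-6) = -30)
a(s, g) = 9/(-3 + g*s) (a(s, g) = 9/(-3 + s*g) = 9/(-3 + g*s))
a(12, X) - 112*S(-2) = 9/(-3 - 30*12) - 112*1 = 9/(-3 - 360) - 112 = 9/(-363) - 112 = 9*(-1/363) - 112 = -3/121 - 112 = -13555/121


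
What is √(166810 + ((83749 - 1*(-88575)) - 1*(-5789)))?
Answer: √344923 ≈ 587.30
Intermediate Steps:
√(166810 + ((83749 - 1*(-88575)) - 1*(-5789))) = √(166810 + ((83749 + 88575) + 5789)) = √(166810 + (172324 + 5789)) = √(166810 + 178113) = √344923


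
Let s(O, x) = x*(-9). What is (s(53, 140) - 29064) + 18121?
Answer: -12203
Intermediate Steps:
s(O, x) = -9*x
(s(53, 140) - 29064) + 18121 = (-9*140 - 29064) + 18121 = (-1260 - 29064) + 18121 = -30324 + 18121 = -12203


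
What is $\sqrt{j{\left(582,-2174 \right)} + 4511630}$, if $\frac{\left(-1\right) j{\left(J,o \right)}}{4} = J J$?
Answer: $\sqrt{3156734} \approx 1776.7$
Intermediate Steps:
$j{\left(J,o \right)} = - 4 J^{2}$ ($j{\left(J,o \right)} = - 4 J J = - 4 J^{2}$)
$\sqrt{j{\left(582,-2174 \right)} + 4511630} = \sqrt{- 4 \cdot 582^{2} + 4511630} = \sqrt{\left(-4\right) 338724 + 4511630} = \sqrt{-1354896 + 4511630} = \sqrt{3156734}$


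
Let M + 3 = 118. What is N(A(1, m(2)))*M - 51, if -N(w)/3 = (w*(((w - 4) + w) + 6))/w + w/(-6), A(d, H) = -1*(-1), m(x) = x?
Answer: -2747/2 ≈ -1373.5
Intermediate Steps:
M = 115 (M = -3 + 118 = 115)
A(d, H) = 1
N(w) = -6 - 11*w/2 (N(w) = -3*((w*(((w - 4) + w) + 6))/w + w/(-6)) = -3*((w*(((-4 + w) + w) + 6))/w + w*(-⅙)) = -3*((w*((-4 + 2*w) + 6))/w - w/6) = -3*((w*(2 + 2*w))/w - w/6) = -3*((2 + 2*w) - w/6) = -3*(2 + 11*w/6) = -6 - 11*w/2)
N(A(1, m(2)))*M - 51 = (-6 - 11/2*1)*115 - 51 = (-6 - 11/2)*115 - 51 = -23/2*115 - 51 = -2645/2 - 51 = -2747/2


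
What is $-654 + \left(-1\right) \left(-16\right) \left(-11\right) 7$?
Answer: $-1886$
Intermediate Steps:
$-654 + \left(-1\right) \left(-16\right) \left(-11\right) 7 = -654 + 16 \left(-11\right) 7 = -654 - 1232 = -1886$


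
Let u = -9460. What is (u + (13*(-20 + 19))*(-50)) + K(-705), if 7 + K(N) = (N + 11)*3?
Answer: -10899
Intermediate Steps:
K(N) = 26 + 3*N (K(N) = -7 + (N + 11)*3 = -7 + (11 + N)*3 = -7 + (33 + 3*N) = 26 + 3*N)
(u + (13*(-20 + 19))*(-50)) + K(-705) = (-9460 + (13*(-20 + 19))*(-50)) + (26 + 3*(-705)) = (-9460 + (13*(-1))*(-50)) + (26 - 2115) = (-9460 - 13*(-50)) - 2089 = (-9460 + 650) - 2089 = -8810 - 2089 = -10899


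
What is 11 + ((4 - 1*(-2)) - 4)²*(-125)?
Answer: -489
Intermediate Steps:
11 + ((4 - 1*(-2)) - 4)²*(-125) = 11 + ((4 + 2) - 4)²*(-125) = 11 + (6 - 4)²*(-125) = 11 + 2²*(-125) = 11 + 4*(-125) = 11 - 500 = -489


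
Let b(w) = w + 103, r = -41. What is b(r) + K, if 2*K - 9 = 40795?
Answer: 20464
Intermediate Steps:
b(w) = 103 + w
K = 20402 (K = 9/2 + (1/2)*40795 = 9/2 + 40795/2 = 20402)
b(r) + K = (103 - 41) + 20402 = 62 + 20402 = 20464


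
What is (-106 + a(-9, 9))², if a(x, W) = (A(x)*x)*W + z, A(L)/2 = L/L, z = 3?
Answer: 70225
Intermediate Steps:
A(L) = 2 (A(L) = 2*(L/L) = 2*1 = 2)
a(x, W) = 3 + 2*W*x (a(x, W) = (2*x)*W + 3 = 2*W*x + 3 = 3 + 2*W*x)
(-106 + a(-9, 9))² = (-106 + (3 + 2*9*(-9)))² = (-106 + (3 - 162))² = (-106 - 159)² = (-265)² = 70225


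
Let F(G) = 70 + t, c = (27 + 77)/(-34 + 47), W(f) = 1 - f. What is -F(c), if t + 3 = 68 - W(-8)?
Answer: -126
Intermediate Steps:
t = 56 (t = -3 + (68 - (1 - 1*(-8))) = -3 + (68 - (1 + 8)) = -3 + (68 - 1*9) = -3 + (68 - 9) = -3 + 59 = 56)
c = 8 (c = 104/13 = 104*(1/13) = 8)
F(G) = 126 (F(G) = 70 + 56 = 126)
-F(c) = -1*126 = -126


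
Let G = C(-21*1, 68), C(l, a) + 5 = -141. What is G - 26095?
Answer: -26241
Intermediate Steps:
C(l, a) = -146 (C(l, a) = -5 - 141 = -146)
G = -146
G - 26095 = -146 - 26095 = -26241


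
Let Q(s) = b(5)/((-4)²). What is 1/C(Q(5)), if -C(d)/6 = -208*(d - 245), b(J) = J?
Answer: -1/305370 ≈ -3.2747e-6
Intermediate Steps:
Q(s) = 5/16 (Q(s) = 5/((-4)²) = 5/16)
C(d) = -305760 + 1248*d (C(d) = -(-1248)*(d - 245) = -(-1248)*(-245 + d) = -6*(50960 - 208*d) = -305760 + 1248*d)
1/C(Q(5)) = 1/(-305760 + 1248*(5/16)) = 1/(-305760 + 390) = 1/(-305370) = -1/305370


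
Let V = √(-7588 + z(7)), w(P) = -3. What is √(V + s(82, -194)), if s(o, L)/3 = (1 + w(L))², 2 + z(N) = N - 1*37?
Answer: √(12 + 2*I*√1905) ≈ 7.0751 + 6.169*I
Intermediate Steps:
z(N) = -39 + N (z(N) = -2 + (N - 1*37) = -2 + (N - 37) = -2 + (-37 + N) = -39 + N)
s(o, L) = 12 (s(o, L) = 3*(1 - 3)² = 3*(-2)² = 3*4 = 12)
V = 2*I*√1905 (V = √(-7588 + (-39 + 7)) = √(-7588 - 32) = √(-7620) = 2*I*√1905 ≈ 87.293*I)
√(V + s(82, -194)) = √(2*I*√1905 + 12) = √(12 + 2*I*√1905)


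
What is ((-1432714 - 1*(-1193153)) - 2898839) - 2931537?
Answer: -6069937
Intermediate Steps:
((-1432714 - 1*(-1193153)) - 2898839) - 2931537 = ((-1432714 + 1193153) - 2898839) - 2931537 = (-239561 - 2898839) - 2931537 = -3138400 - 2931537 = -6069937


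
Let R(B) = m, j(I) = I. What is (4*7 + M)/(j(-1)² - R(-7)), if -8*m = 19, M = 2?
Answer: 80/9 ≈ 8.8889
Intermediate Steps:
m = -19/8 (m = -⅛*19 = -19/8 ≈ -2.3750)
R(B) = -19/8
(4*7 + M)/(j(-1)² - R(-7)) = (4*7 + 2)/((-1)² - 1*(-19/8)) = (28 + 2)/(1 + 19/8) = 30/(27/8) = 30*(8/27) = 80/9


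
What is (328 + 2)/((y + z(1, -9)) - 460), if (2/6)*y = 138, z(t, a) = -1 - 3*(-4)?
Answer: -66/7 ≈ -9.4286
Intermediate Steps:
z(t, a) = 11 (z(t, a) = -1 + 12 = 11)
y = 414 (y = 3*138 = 414)
(328 + 2)/((y + z(1, -9)) - 460) = (328 + 2)/((414 + 11) - 460) = 330/(425 - 460) = 330/(-35) = 330*(-1/35) = -66/7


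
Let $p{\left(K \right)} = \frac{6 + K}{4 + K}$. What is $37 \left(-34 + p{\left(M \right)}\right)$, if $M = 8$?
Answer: $- \frac{7289}{6} \approx -1214.8$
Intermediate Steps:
$p{\left(K \right)} = \frac{6 + K}{4 + K}$
$37 \left(-34 + p{\left(M \right)}\right) = 37 \left(-34 + \frac{6 + 8}{4 + 8}\right) = 37 \left(-34 + \frac{1}{12} \cdot 14\right) = 37 \left(-34 + \frac{7}{6}\right) = 37 \left(- \frac{197}{6}\right) = - \frac{7289}{6}$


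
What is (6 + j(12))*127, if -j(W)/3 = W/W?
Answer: 381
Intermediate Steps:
j(W) = -3 (j(W) = -3*W/W = -3*1 = -3)
(6 + j(12))*127 = (6 - 3)*127 = 3*127 = 381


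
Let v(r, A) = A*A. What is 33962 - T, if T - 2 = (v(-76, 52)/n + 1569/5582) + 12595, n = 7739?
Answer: 922921492551/43199098 ≈ 21364.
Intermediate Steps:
v(r, A) = A²
T = 544206273725/43199098 (T = 2 + ((52²/7739 + 1569/5582) + 12595) = 2 + ((2704*(1/7739) + 1569*(1/5582)) + 12595) = 2 + ((2704/7739 + 1569/5582) + 12595) = 2 + (27236219/43199098 + 12595) = 2 + 544119875529/43199098 = 544206273725/43199098 ≈ 12598.)
33962 - T = 33962 - 1*544206273725/43199098 = 33962 - 544206273725/43199098 = 922921492551/43199098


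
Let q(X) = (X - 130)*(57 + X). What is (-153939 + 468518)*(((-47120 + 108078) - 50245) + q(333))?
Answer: 28275304257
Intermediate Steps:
q(X) = (-130 + X)*(57 + X)
(-153939 + 468518)*(((-47120 + 108078) - 50245) + q(333)) = (-153939 + 468518)*(((-47120 + 108078) - 50245) + (-7410 + 333² - 73*333)) = 314579*((60958 - 50245) + (-7410 + 110889 - 24309)) = 314579*(10713 + 79170) = 314579*89883 = 28275304257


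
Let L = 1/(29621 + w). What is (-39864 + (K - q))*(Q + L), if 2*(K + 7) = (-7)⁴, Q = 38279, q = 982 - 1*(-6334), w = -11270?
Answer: -32303581597945/18351 ≈ -1.7603e+9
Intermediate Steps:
q = 7316 (q = 982 + 6334 = 7316)
K = 2387/2 (K = -7 + (½)*(-7)⁴ = -7 + (½)*2401 = -7 + 2401/2 = 2387/2 ≈ 1193.5)
L = 1/18351 (L = 1/(29621 - 11270) = 1/18351 ≈ 5.4493e-5)
(-39864 + (K - q))*(Q + L) = (-39864 + (2387/2 - 1*7316))*(38279 + 1/18351) = (-39864 + (2387/2 - 7316))*(702457930/18351) = (-39864 - 12245/2)*(702457930/18351) = -91973/2*702457930/18351 = -32303581597945/18351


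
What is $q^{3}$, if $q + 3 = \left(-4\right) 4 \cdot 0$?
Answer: $-27$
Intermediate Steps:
$q = -3$ ($q = -3 + \left(-4\right) 4 \cdot 0 = -3 - 0 = -3 + 0 = -3$)
$q^{3} = \left(-3\right)^{3} = -27$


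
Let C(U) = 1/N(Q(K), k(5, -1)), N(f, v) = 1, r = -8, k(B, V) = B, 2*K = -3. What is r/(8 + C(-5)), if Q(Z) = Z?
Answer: -8/9 ≈ -0.88889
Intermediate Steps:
K = -3/2 (K = (1/2)*(-3) = -3/2 ≈ -1.5000)
C(U) = 1 (C(U) = 1/1 = 1)
r/(8 + C(-5)) = -8/(8 + 1) = -8/9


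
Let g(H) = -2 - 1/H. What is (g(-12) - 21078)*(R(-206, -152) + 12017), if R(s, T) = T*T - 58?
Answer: -8869501417/12 ≈ -7.3913e+8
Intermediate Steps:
g(H) = -2 - 1/H
R(s, T) = -58 + T² (R(s, T) = T² - 58 = -58 + T²)
(g(-12) - 21078)*(R(-206, -152) + 12017) = ((-2 - 1/(-12)) - 21078)*((-58 + (-152)²) + 12017) = ((-2 - 1*(-1/12)) - 21078)*((-58 + 23104) + 12017) = ((-2 + 1/12) - 21078)*(23046 + 12017) = (-23/12 - 21078)*35063 = -252959/12*35063 = -8869501417/12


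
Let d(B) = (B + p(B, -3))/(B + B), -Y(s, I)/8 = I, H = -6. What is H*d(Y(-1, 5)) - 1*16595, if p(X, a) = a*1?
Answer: -663929/40 ≈ -16598.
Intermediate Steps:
p(X, a) = a
Y(s, I) = -8*I
d(B) = (-3 + B)/(2*B) (d(B) = (B - 3)/(B + B) = (-3 + B)/((2*B)) = (-3 + B)*(1/(2*B)) = (-3 + B)/(2*B))
H*d(Y(-1, 5)) - 1*16595 = -3*(-3 - 8*5)/((-8*5)) - 1*16595 = -3*(-3 - 40)/(-40) - 16595 = -3*(-1)*(-43)/40 - 16595 = -6*43/80 - 16595 = -129/40 - 16595 = -663929/40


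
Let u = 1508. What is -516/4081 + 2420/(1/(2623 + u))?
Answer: 40797838104/4081 ≈ 9.9970e+6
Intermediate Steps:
-516/4081 + 2420/(1/(2623 + u)) = -516/4081 + 2420/(1/(2623 + 1508)) = -516*1/4081 + 2420/(1/4131) = -516/4081 + 2420/(1/4131) = -516/4081 + 2420*4131 = -516/4081 + 9997020 = 40797838104/4081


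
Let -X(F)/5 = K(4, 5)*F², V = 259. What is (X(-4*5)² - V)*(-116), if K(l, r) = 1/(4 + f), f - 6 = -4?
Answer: -115729604/9 ≈ -1.2859e+7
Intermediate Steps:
f = 2 (f = 6 - 4 = 2)
K(l, r) = ⅙ (K(l, r) = 1/(4 + 2) = 1/6 = ⅙)
X(F) = -5*F²/6
(X(-4*5)² - V)*(-116) = ((-5*(-4*5)²/6)² - 1*259)*(-116) = ((-⅚*(-20)²)² - 259)*(-116) = ((-⅚*400)² - 259)*(-116) = ((-1000/3)² - 259)*(-116) = (1000000/9 - 259)*(-116) = (997669/9)*(-116) = -115729604/9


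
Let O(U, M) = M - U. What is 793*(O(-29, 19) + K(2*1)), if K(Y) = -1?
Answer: 37271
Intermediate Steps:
793*(O(-29, 19) + K(2*1)) = 793*((19 - 1*(-29)) - 1) = 793*((19 + 29) - 1) = 793*(48 - 1) = 793*47 = 37271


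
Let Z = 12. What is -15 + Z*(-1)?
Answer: -27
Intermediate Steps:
-15 + Z*(-1) = -15 + 12*(-1) = -15 - 12 = -27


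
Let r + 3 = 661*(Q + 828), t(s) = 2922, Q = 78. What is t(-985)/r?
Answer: 974/199621 ≈ 0.0048792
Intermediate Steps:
r = 598863 (r = -3 + 661*(78 + 828) = -3 + 661*906 = -3 + 598866 = 598863)
t(-985)/r = 2922/598863 = 2922*(1/598863) = 974/199621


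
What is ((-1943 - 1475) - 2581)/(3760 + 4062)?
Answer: -5999/7822 ≈ -0.76694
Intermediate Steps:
((-1943 - 1475) - 2581)/(3760 + 4062) = (-3418 - 2581)/7822 = -5999*1/7822 = -5999/7822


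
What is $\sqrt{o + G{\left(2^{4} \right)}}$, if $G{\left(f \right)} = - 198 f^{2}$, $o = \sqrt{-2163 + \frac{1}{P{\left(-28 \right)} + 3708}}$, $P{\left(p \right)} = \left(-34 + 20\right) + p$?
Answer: $\frac{\sqrt{-681224214528 + 3666 i \sqrt{29069755962}}}{3666} \approx 0.10329 + 225.14 i$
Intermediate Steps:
$P{\left(p \right)} = -14 + p$
$o = \frac{i \sqrt{29069755962}}{3666}$ ($o = \sqrt{-2163 + \frac{1}{\left(-14 - 28\right) + 3708}} = \sqrt{-2163 + \frac{1}{-42 + 3708}} = \sqrt{-2163 + \frac{1}{3666}} = \sqrt{- \frac{7929557}{3666}} = \frac{i \sqrt{29069755962}}{3666} \approx 46.508 i$)
$\sqrt{o + G{\left(2^{4} \right)}} = \sqrt{\frac{i \sqrt{29069755962}}{3666} - 198 \left(2^{4}\right)^{2}} = \sqrt{\frac{i \sqrt{29069755962}}{3666} - 198 \cdot 16^{2}} = \sqrt{\frac{i \sqrt{29069755962}}{3666} - 50688} = \sqrt{-50688 + \frac{i \sqrt{29069755962}}{3666}}$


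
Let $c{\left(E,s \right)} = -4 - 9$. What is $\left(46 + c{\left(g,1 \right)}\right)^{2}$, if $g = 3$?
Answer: $1089$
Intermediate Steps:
$c{\left(E,s \right)} = -13$
$\left(46 + c{\left(g,1 \right)}\right)^{2} = \left(46 - 13\right)^{2} = 33^{2} = 1089$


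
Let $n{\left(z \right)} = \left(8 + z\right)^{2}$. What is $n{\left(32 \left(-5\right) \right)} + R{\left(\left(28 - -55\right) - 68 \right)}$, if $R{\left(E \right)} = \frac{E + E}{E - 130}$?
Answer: $\frac{531386}{23} \approx 23104.0$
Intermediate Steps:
$R{\left(E \right)} = \frac{2 E}{-130 + E}$
$n{\left(32 \left(-5\right) \right)} + R{\left(\left(28 - -55\right) - 68 \right)} = \left(8 + 32 \left(-5\right)\right)^{2} + \frac{2 \left(\left(28 - -55\right) - 68\right)}{-130 + \left(\left(28 - -55\right) - 68\right)} = \left(8 - 160\right)^{2} + \frac{2 \left(\left(28 + 55\right) - 68\right)}{-130 + \left(\left(28 + 55\right) - 68\right)} = \left(-152\right)^{2} + \frac{2 \left(83 - 68\right)}{-130 + \left(83 - 68\right)} = 23104 + 2 \cdot 15 \frac{1}{-130 + 15} = 23104 + 2 \cdot 15 \frac{1}{-115} = 23104 + 2 \cdot 15 \left(- \frac{1}{115}\right) = 23104 - \frac{6}{23} = \frac{531386}{23}$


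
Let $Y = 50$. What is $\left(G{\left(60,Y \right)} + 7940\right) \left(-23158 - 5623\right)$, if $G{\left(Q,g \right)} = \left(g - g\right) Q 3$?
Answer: $-228521140$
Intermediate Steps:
$G{\left(Q,g \right)} = 0$ ($G{\left(Q,g \right)} = 0 Q 3 = 0 \cdot 3 = 0$)
$\left(G{\left(60,Y \right)} + 7940\right) \left(-23158 - 5623\right) = \left(0 + 7940\right) \left(-23158 - 5623\right) = 7940 \left(-28781\right) = -228521140$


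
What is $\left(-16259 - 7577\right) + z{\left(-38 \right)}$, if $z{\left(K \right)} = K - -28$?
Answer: $-23846$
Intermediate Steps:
$z{\left(K \right)} = 28 + K$ ($z{\left(K \right)} = K + 28 = 28 + K$)
$\left(-16259 - 7577\right) + z{\left(-38 \right)} = \left(-16259 - 7577\right) + \left(28 - 38\right) = -23836 - 10 = -23846$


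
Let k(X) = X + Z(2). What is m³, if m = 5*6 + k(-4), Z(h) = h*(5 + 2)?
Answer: 64000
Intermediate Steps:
Z(h) = 7*h (Z(h) = h*7 = 7*h)
k(X) = 14 + X (k(X) = X + 7*2 = X + 14 = 14 + X)
m = 40 (m = 5*6 + (14 - 4) = 30 + 10 = 40)
m³ = 40³ = 64000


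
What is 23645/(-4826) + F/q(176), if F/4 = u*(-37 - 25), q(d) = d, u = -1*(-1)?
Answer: -167449/26543 ≈ -6.3086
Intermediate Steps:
u = 1
F = -248 (F = 4*(1*(-37 - 25)) = 4*(1*(-62)) = 4*(-62) = -248)
23645/(-4826) + F/q(176) = 23645/(-4826) - 248/176 = 23645*(-1/4826) - 248*1/176 = -23645/4826 - 31/22 = -167449/26543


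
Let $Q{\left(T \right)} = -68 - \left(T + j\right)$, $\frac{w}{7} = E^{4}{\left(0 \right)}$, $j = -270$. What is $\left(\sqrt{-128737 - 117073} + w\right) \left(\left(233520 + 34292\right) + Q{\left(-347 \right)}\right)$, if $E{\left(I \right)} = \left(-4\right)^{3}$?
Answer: $31516453240832 + 268361 i \sqrt{245810} \approx 3.1516 \cdot 10^{13} + 1.3305 \cdot 10^{8} i$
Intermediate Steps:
$E{\left(I \right)} = -64$
$w = 117440512$ ($w = 7 \left(-64\right)^{4} = 7 \cdot 16777216 = 117440512$)
$Q{\left(T \right)} = 202 - T$ ($Q{\left(T \right)} = -68 - \left(T - 270\right) = -68 - \left(-270 + T\right) = 202 - T$)
$\left(\sqrt{-128737 - 117073} + w\right) \left(\left(233520 + 34292\right) + Q{\left(-347 \right)}\right) = \left(\sqrt{-128737 - 117073} + 117440512\right) \left(\left(233520 + 34292\right) + \left(202 - -347\right)\right) = \left(\sqrt{-245810} + 117440512\right) \left(267812 + \left(202 + 347\right)\right) = \left(i \sqrt{245810} + 117440512\right) \left(267812 + 549\right) = \left(117440512 + i \sqrt{245810}\right) 268361 = 31516453240832 + 268361 i \sqrt{245810}$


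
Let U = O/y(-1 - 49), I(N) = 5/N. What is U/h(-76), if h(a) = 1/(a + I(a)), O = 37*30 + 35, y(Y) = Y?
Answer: 1323849/760 ≈ 1741.9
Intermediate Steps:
O = 1145 (O = 1110 + 35 = 1145)
U = -229/10 (U = 1145/(-1 - 49) = 1145/(-50) = 1145*(-1/50) = -229/10 ≈ -22.900)
h(a) = 1/(a + 5/a)
U/h(-76) = -229/(10*((-76/(5 + (-76)²)))) = -229/(10*((-76/(5 + 5776)))) = -229/(10*((-76/5781))) = -229/(10*((-76*1/5781))) = -229/(10*(-76/5781)) = -229/10*(-5781/76) = 1323849/760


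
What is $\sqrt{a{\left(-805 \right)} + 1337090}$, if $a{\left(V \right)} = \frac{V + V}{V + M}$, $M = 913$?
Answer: $\frac{\sqrt{433212330}}{18} \approx 1156.3$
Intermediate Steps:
$a{\left(V \right)} = \frac{2 V}{913 + V}$ ($a{\left(V \right)} = \frac{V + V}{V + 913} = \frac{2 V}{913 + V}$)
$\sqrt{a{\left(-805 \right)} + 1337090} = \sqrt{2 \left(-805\right) \frac{1}{913 - 805} + 1337090} = \sqrt{2 \left(-805\right) \frac{1}{108} + 1337090} = \sqrt{- \frac{805}{54} + 1337090} = \sqrt{\frac{72202055}{54}} = \frac{\sqrt{433212330}}{18}$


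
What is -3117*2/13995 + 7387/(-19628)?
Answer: -75247339/91564620 ≈ -0.82179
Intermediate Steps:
-3117*2/13995 + 7387/(-19628) = -6234*1/13995 + 7387*(-1/19628) = -2078/4665 - 7387/19628 = -75247339/91564620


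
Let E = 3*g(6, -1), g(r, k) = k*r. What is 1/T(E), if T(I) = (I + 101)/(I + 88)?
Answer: 70/83 ≈ 0.84337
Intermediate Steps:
E = -18 (E = 3*(-1*6) = 3*(-6) = -18)
T(I) = (101 + I)/(88 + I)
1/T(E) = 1/((101 - 18)/(88 - 18)) = 1/(83/70) = 70/83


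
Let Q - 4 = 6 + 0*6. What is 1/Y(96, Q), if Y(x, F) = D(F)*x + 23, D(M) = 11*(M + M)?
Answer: 1/21143 ≈ 4.7297e-5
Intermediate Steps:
Q = 10 (Q = 4 + (6 + 0*6) = 4 + (6 + 0) = 4 + 6 = 10)
D(M) = 22*M (D(M) = 11*(2*M) = 22*M)
Y(x, F) = 23 + 22*F*x (Y(x, F) = (22*F)*x + 23 = 22*F*x + 23 = 23 + 22*F*x)
1/Y(96, Q) = 1/(23 + 22*10*96) = 1/(23 + 21120) = 1/21143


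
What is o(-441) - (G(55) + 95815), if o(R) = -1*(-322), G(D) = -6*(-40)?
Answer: -95733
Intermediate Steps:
G(D) = 240
o(R) = 322
o(-441) - (G(55) + 95815) = 322 - (240 + 95815) = 322 - 1*96055 = 322 - 96055 = -95733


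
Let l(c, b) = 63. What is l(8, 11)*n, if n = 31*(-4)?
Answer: -7812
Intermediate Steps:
n = -124
l(8, 11)*n = 63*(-124) = -7812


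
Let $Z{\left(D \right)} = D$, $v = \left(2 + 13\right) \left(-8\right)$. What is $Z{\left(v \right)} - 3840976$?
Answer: $-3841096$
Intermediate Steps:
$v = -120$ ($v = 15 \left(-8\right) = -120$)
$Z{\left(v \right)} - 3840976 = -120 - 3840976 = -3841096$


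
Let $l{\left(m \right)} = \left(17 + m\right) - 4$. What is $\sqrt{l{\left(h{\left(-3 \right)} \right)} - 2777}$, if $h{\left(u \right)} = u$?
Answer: $i \sqrt{2767} \approx 52.602 i$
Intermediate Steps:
$l{\left(m \right)} = 13 + m$
$\sqrt{l{\left(h{\left(-3 \right)} \right)} - 2777} = \sqrt{\left(13 - 3\right) - 2777} = \sqrt{10 - 2777} = \sqrt{-2767} = i \sqrt{2767}$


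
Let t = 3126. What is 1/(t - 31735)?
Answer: -1/28609 ≈ -3.4954e-5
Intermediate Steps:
1/(t - 31735) = 1/(3126 - 31735) = 1/(-28609) = -1/28609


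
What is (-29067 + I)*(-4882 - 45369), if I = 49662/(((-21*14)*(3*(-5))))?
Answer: 357719582656/245 ≈ 1.4601e+9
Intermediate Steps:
I = 2759/245 (I = 49662/((-294*(-15))) = 49662/4410 = 49662*(1/4410) = 2759/245 ≈ 11.261)
(-29067 + I)*(-4882 - 45369) = (-29067 + 2759/245)*(-4882 - 45369) = -7118656/245*(-50251) = 357719582656/245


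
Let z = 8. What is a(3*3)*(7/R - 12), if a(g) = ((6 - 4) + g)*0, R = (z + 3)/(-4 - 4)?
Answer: 0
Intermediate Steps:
R = -11/8 (R = (8 + 3)/(-4 - 4) = 11/(-8) = 11*(-⅛) = -11/8 ≈ -1.3750)
a(g) = 0 (a(g) = (2 + g)*0 = 0)
a(3*3)*(7/R - 12) = 0*(7/(-11/8) - 12) = 0*(7*(-8/11) - 12) = 0*(-56/11 - 12) = 0*(-188/11) = 0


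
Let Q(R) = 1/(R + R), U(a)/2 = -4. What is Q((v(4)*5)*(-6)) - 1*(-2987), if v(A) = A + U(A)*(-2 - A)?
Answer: 9319439/3120 ≈ 2987.0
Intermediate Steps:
U(a) = -8 (U(a) = 2*(-4) = -8)
v(A) = 16 + 9*A (v(A) = A - 8*(-2 - A) = A + (16 + 8*A) = 16 + 9*A)
Q(R) = 1/(2*R)
Q((v(4)*5)*(-6)) - 1*(-2987) = 1/(2*((((16 + 9*4)*5)*(-6)))) - 1*(-2987) = 1/(2*((((16 + 36)*5)*(-6)))) + 2987 = 1/(2*(((52*5)*(-6)))) + 2987 = 1/(2*((260*(-6)))) + 2987 = (½)/(-1560) + 2987 = (½)*(-1/1560) + 2987 = -1/3120 + 2987 = 9319439/3120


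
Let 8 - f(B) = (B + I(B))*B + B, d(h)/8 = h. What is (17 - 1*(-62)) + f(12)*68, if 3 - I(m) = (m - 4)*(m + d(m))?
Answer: 692591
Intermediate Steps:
d(h) = 8*h
I(m) = 3 - 9*m*(-4 + m) (I(m) = 3 - (m - 4)*(m + 8*m) = 3 - (-4 + m)*9*m = 3 - 9*m*(-4 + m))
f(B) = 8 - B - B*(3 - 9*B² + 37*B) (f(B) = 8 - ((B + (3 - 9*B² + 36*B))*B + B) = 8 - ((3 - 9*B² + 37*B)*B + B) = 8 - (B*(3 - 9*B² + 37*B) + B) = 8 - (B + B*(3 - 9*B² + 37*B)) = 8 + (-B - B*(3 - 9*B² + 37*B)) = 8 - B - B*(3 - 9*B² + 37*B))
(17 - 1*(-62)) + f(12)*68 = (17 - 1*(-62)) + (8 - 37*12² - 4*12 + 9*12³)*68 = (17 + 62) + (8 - 37*144 - 48 + 9*1728)*68 = 79 + (8 - 5328 - 48 + 15552)*68 = 79 + 10184*68 = 79 + 692512 = 692591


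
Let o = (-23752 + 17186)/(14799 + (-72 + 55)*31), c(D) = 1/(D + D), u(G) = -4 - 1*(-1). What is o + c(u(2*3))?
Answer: -13417/21408 ≈ -0.62673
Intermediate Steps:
u(G) = -3 (u(G) = -4 + 1 = -3)
c(D) = 1/(2*D)
o = -3283/7136 (o = -6566/(14799 - 17*31) = -6566/(14799 - 527) = -6566/14272 = -6566*1/14272 = -3283/7136 ≈ -0.46006)
o + c(u(2*3)) = -3283/7136 + (1/2)/(-3) = -3283/7136 + (1/2)*(-1/3) = -3283/7136 - 1/6 = -13417/21408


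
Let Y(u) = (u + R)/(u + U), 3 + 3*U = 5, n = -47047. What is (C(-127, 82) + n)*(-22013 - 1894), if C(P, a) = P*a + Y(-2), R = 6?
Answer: 1373791848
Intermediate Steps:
U = ⅔ (U = -1 + (⅓)*5 = -1 + 5/3 = ⅔ ≈ 0.66667)
Y(u) = (6 + u)/(⅔ + u) (Y(u) = (u + 6)/(u + ⅔) = (6 + u)/(⅔ + u))
C(P, a) = -3 + P*a (C(P, a) = P*a + 3*(6 - 2)/(2 + 3*(-2)) = P*a + 3*4/(2 - 6) = P*a + 3*4/(-4) = P*a + 3*(-¼)*4 = P*a - 3 = -3 + P*a)
(C(-127, 82) + n)*(-22013 - 1894) = ((-3 - 127*82) - 47047)*(-22013 - 1894) = ((-3 - 10414) - 47047)*(-23907) = (-10417 - 47047)*(-23907) = -57464*(-23907) = 1373791848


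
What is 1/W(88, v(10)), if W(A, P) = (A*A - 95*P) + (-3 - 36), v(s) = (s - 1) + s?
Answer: 1/5900 ≈ 0.00016949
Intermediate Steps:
v(s) = -1 + 2*s (v(s) = (-1 + s) + s = -1 + 2*s)
W(A, P) = -39 + A² - 95*P (W(A, P) = (A² - 95*P) - 39 = -39 + A² - 95*P)
1/W(88, v(10)) = 1/(-39 + 88² - 95*(-1 + 2*10)) = 1/(-39 + 7744 - 95*(-1 + 20)) = 1/(-39 + 7744 - 95*19) = 1/(-39 + 7744 - 1805) = 1/5900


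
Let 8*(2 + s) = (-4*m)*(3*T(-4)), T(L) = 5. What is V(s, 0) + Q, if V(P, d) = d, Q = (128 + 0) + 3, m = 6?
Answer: 131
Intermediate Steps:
s = -47 (s = -2 + ((-4*6)*(3*5))/8 = -2 + (-24*15)/8 = -2 + (⅛)*(-360) = -2 - 45 = -47)
Q = 131 (Q = 128 + 3 = 131)
V(s, 0) + Q = 0 + 131 = 131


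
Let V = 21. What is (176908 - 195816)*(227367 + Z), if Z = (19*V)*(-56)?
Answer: -3876574884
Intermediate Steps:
Z = -22344 (Z = (19*21)*(-56) = 399*(-56) = -22344)
(176908 - 195816)*(227367 + Z) = (176908 - 195816)*(227367 - 22344) = -18908*205023 = -3876574884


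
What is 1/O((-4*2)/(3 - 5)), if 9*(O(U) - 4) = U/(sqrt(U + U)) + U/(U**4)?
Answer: 1327680/5304833 - 36864*sqrt(2)/5304833 ≈ 0.24045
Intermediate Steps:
O(U) = 4 + 1/(9*U**3) + sqrt(2)*sqrt(U)/18 (O(U) = 4 + (U/(sqrt(U + U)) + U/(U**4))/9 = 4 + (U/(sqrt(2*U)) + U/U**4)/9 = 4 + (U/((sqrt(2)*sqrt(U))) + U**(-3))/9 = 4 + (U*(sqrt(2)/(2*sqrt(U))) + U**(-3))/9 = 4 + (sqrt(2)*sqrt(U)/2 + U**(-3))/9 = 4 + (U**(-3) + sqrt(2)*sqrt(U)/2)/9 = 4 + (1/(9*U**3) + sqrt(2)*sqrt(U)/18) = 4 + 1/(9*U**3) + sqrt(2)*sqrt(U)/18)
1/O((-4*2)/(3 - 5)) = 1/(4 + 1/(9*((-4*2)/(3 - 5))**3) + sqrt(2)*sqrt((-4*2)/(3 - 5))/18) = 1/(4 + 1/(9*(-8/(-2))**3) + sqrt(2)*sqrt(-8/(-2))/18) = 1/(4 + 1/(9*(-8*(-1/2))**3) + sqrt(2)*sqrt(-8*(-1/2))/18) = 1/(4 + (1/9)/4**3 + sqrt(2)*sqrt(4)/18) = 1/(4 + (1/9)*(1/64) + (1/18)*sqrt(2)*2) = 1/(4 + 1/576 + sqrt(2)/9) = 1/(2305/576 + sqrt(2)/9)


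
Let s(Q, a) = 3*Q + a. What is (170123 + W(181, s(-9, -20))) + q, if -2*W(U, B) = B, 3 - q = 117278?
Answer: 105743/2 ≈ 52872.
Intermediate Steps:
q = -117275 (q = 3 - 1*117278 = 3 - 117278 = -117275)
s(Q, a) = a + 3*Q
W(U, B) = -B/2
(170123 + W(181, s(-9, -20))) + q = (170123 - (-20 + 3*(-9))/2) - 117275 = (170123 - (-20 - 27)/2) - 117275 = (170123 - ½*(-47)) - 117275 = (170123 + 47/2) - 117275 = 340293/2 - 117275 = 105743/2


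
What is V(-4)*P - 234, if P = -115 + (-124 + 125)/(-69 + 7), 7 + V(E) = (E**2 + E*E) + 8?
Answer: -249831/62 ≈ -4029.5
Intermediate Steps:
V(E) = 1 + 2*E**2 (V(E) = -7 + ((E**2 + E*E) + 8) = -7 + ((E**2 + E**2) + 8) = -7 + (2*E**2 + 8) = -7 + (8 + 2*E**2) = 1 + 2*E**2)
P = -7131/62 (P = -115 + 1/(-62) = -115 + 1*(-1/62) = -115 - 1/62 = -7131/62 ≈ -115.02)
V(-4)*P - 234 = (1 + 2*(-4)**2)*(-7131/62) - 234 = (1 + 2*16)*(-7131/62) - 234 = (1 + 32)*(-7131/62) - 234 = 33*(-7131/62) - 234 = -235323/62 - 234 = -249831/62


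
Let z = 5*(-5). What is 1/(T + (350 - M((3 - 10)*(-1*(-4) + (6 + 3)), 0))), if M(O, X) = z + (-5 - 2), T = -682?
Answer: -1/300 ≈ -0.0033333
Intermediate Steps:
z = -25
M(O, X) = -32 (M(O, X) = -25 + (-5 - 2) = -25 - 7 = -32)
1/(T + (350 - M((3 - 10)*(-1*(-4) + (6 + 3)), 0))) = 1/(-682 + (350 - 1*(-32))) = 1/(-682 + (350 + 32)) = 1/(-682 + 382) = 1/(-300) = -1/300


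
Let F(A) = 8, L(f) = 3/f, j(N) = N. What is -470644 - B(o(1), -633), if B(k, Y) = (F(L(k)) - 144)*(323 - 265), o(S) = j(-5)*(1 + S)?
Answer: -462756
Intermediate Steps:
o(S) = -5 - 5*S (o(S) = -5*(1 + S) = -5 - 5*S)
B(k, Y) = -7888 (B(k, Y) = (8 - 144)*(323 - 265) = -136*58 = -7888)
-470644 - B(o(1), -633) = -470644 - 1*(-7888) = -470644 + 7888 = -462756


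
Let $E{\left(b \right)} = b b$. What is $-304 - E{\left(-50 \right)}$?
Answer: $-2804$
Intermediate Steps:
$E{\left(b \right)} = b^{2}$
$-304 - E{\left(-50 \right)} = -304 - \left(-50\right)^{2} = -304 - 2500 = -2804$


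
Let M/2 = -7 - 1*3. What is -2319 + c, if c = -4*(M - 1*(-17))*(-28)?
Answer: -2655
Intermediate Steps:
M = -20 (M = 2*(-7 - 1*3) = 2*(-7 - 3) = 2*(-10) = -20)
c = -336 (c = -4*(-20 - 1*(-17))*(-28) = -4*(-20 + 17)*(-28) = -4*(-3)*(-28) = 12*(-28) = -336)
-2319 + c = -2319 - 336 = -2655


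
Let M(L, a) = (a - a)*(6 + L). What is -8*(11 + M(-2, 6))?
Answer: -88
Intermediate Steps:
M(L, a) = 0 (M(L, a) = 0*(6 + L) = 0)
-8*(11 + M(-2, 6)) = -8*(11 + 0) = -8*11 = -88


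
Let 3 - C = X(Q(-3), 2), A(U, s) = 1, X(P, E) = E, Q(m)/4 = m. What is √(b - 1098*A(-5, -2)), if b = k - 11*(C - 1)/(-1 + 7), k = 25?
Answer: I*√1073 ≈ 32.757*I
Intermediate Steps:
Q(m) = 4*m
C = 1 (C = 3 - 1*2 = 3 - 2 = 1)
b = 25 (b = 25 - 11*(1 - 1)/(-1 + 7) = 25 - 0/6 = 25 - 11*0 = 25 + 0 = 25)
√(b - 1098*A(-5, -2)) = √(25 - 1098*1) = √(25 - 1098) = √(-1073) = I*√1073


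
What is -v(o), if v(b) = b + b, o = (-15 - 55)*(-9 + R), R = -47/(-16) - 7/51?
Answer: -177065/204 ≈ -867.97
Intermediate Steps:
R = 2285/816 (R = -47*(-1/16) - 7*1/51 = 47/16 - 7/51 = 2285/816 ≈ 2.8002)
o = 177065/408 (o = (-15 - 55)*(-9 + 2285/816) = -70*(-5059/816) = 177065/408 ≈ 433.98)
v(b) = 2*b
-v(o) = -2*177065/408 = -1*177065/204 = -177065/204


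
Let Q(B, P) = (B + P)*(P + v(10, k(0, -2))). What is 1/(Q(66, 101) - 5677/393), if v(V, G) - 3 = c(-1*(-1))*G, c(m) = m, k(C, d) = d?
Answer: 393/6688685 ≈ 5.8756e-5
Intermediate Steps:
v(V, G) = 3 + G (v(V, G) = 3 + (-1*(-1))*G = 3 + 1*G = 3 + G)
Q(B, P) = (1 + P)*(B + P) (Q(B, P) = (B + P)*(P + (3 - 2)) = (B + P)*(P + 1) = (B + P)*(1 + P) = (1 + P)*(B + P))
1/(Q(66, 101) - 5677/393) = 1/((66 + 101 + 101² + 66*101) - 5677/393) = 1/((66 + 101 + 10201 + 6666) - 5677*1/393) = 1/(17034 - 5677/393) = 1/(6688685/393) = 393/6688685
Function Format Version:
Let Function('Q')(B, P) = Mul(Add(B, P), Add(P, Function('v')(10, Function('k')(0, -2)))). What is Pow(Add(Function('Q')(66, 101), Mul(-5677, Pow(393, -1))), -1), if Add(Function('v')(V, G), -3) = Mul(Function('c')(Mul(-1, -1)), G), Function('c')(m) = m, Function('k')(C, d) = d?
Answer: Rational(393, 6688685) ≈ 5.8756e-5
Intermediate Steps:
Function('v')(V, G) = Add(3, G) (Function('v')(V, G) = Add(3, Mul(Mul(-1, -1), G)) = Add(3, Mul(1, G)) = Add(3, G))
Function('Q')(B, P) = Mul(Add(1, P), Add(B, P)) (Function('Q')(B, P) = Mul(Add(B, P), Add(P, Add(3, -2))) = Mul(Add(B, P), Add(P, 1)) = Mul(Add(B, P), Add(1, P)) = Mul(Add(1, P), Add(B, P)))
Pow(Add(Function('Q')(66, 101), Mul(-5677, Pow(393, -1))), -1) = Pow(Add(Add(66, 101, Pow(101, 2), Mul(66, 101)), Mul(-5677, Pow(393, -1))), -1) = Pow(Add(Add(66, 101, 10201, 6666), Mul(-5677, Rational(1, 393))), -1) = Pow(Add(17034, Rational(-5677, 393)), -1) = Pow(Rational(6688685, 393), -1) = Rational(393, 6688685)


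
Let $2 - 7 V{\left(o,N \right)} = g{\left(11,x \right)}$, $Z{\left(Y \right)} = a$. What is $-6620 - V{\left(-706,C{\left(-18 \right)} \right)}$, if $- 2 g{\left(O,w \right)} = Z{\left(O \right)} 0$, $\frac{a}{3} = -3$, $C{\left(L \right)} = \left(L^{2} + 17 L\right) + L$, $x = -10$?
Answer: $- \frac{46342}{7} \approx -6620.3$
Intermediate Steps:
$C{\left(L \right)} = L^{2} + 18 L$
$a = -9$ ($a = 3 \left(-3\right) = -9$)
$Z{\left(Y \right)} = -9$
$g{\left(O,w \right)} = 0$ ($g{\left(O,w \right)} = - \frac{\left(-9\right) 0}{2} = \left(- \frac{1}{2}\right) 0 = 0$)
$V{\left(o,N \right)} = \frac{2}{7}$ ($V{\left(o,N \right)} = \frac{2}{7} - 0 = \frac{2}{7} + 0 = \frac{2}{7}$)
$-6620 - V{\left(-706,C{\left(-18 \right)} \right)} = -6620 - \frac{2}{7} = - \frac{46342}{7}$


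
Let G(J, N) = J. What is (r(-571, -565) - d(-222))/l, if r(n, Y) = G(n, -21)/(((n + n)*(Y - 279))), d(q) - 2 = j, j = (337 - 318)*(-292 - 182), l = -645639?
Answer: -15198751/1089838632 ≈ -0.013946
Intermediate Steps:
j = -9006 (j = 19*(-474) = -9006)
d(q) = -9004 (d(q) = 2 - 9006 = -9004)
r(n, Y) = 1/(2*(-279 + Y)) (r(n, Y) = n/(((n + n)*(Y - 279))) = n/(((2*n)*(-279 + Y))) = n/((2*n*(-279 + Y))) = n*(1/(2*n*(-279 + Y))) = 1/(2*(-279 + Y)))
(r(-571, -565) - d(-222))/l = (1/(2*(-279 - 565)) - 1*(-9004))/(-645639) = ((½)/(-844) + 9004)*(-1/645639) = ((½)*(-1/844) + 9004)*(-1/645639) = (-1/1688 + 9004)*(-1/645639) = (15198751/1688)*(-1/645639) = -15198751/1089838632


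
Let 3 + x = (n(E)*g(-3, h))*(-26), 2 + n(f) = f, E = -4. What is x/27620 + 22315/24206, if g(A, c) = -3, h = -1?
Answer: 302469637/334284860 ≈ 0.90483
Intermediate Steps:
n(f) = -2 + f
x = -471 (x = -3 + ((-2 - 4)*(-3))*(-26) = -3 - 6*(-3)*(-26) = -3 + 18*(-26) = -3 - 468 = -471)
x/27620 + 22315/24206 = -471/27620 + 22315/24206 = 302469637/334284860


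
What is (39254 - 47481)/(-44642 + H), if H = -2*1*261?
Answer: 8227/45164 ≈ 0.18216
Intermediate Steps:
H = -522 (H = -2*261 = -522)
(39254 - 47481)/(-44642 + H) = (39254 - 47481)/(-44642 - 522) = -8227/(-45164) = -8227*(-1/45164) = 8227/45164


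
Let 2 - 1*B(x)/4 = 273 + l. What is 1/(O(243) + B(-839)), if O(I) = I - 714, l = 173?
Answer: -1/2247 ≈ -0.00044504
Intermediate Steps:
B(x) = -1776 (B(x) = 8 - 4*(273 + 173) = 8 - 4*446 = 8 - 1784 = -1776)
O(I) = -714 + I
1/(O(243) + B(-839)) = 1/((-714 + 243) - 1776) = 1/(-471 - 1776) = 1/(-2247) = -1/2247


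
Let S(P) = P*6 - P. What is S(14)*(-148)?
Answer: -10360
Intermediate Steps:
S(P) = 5*P (S(P) = 6*P - P = 5*P)
S(14)*(-148) = (5*14)*(-148) = 70*(-148) = -10360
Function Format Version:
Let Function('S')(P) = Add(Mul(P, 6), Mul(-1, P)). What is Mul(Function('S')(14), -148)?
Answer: -10360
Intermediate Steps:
Function('S')(P) = Mul(5, P) (Function('S')(P) = Add(Mul(6, P), Mul(-1, P)) = Mul(5, P))
Mul(Function('S')(14), -148) = Mul(Mul(5, 14), -148) = Mul(70, -148) = -10360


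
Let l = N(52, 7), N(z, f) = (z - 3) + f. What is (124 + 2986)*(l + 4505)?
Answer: 14184710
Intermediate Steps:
N(z, f) = -3 + f + z (N(z, f) = (-3 + z) + f = -3 + f + z)
l = 56 (l = -3 + 7 + 52 = 56)
(124 + 2986)*(l + 4505) = (124 + 2986)*(56 + 4505) = 3110*4561 = 14184710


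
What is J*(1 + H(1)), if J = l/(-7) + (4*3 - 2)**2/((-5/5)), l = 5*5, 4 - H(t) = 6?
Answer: 725/7 ≈ 103.57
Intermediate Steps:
H(t) = -2 (H(t) = 4 - 1*6 = 4 - 6 = -2)
l = 25
J = -725/7 (J = 25/(-7) + (4*3 - 2)**2/((-5/5)) = 25*(-1/7) + (12 - 2)**2/((-5*1/5)) = -25/7 + 10**2/(-1) = -25/7 + 100*(-1) = -25/7 - 100 = -725/7 ≈ -103.57)
J*(1 + H(1)) = -725*(1 - 2)/7 = -725/7*(-1) = 725/7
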